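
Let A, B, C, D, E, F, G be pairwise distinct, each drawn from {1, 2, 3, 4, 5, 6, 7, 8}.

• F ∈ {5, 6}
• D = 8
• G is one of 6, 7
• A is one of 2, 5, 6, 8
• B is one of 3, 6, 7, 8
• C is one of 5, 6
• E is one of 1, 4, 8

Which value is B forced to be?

3

D's domain is down to {8}, so D = 8. Remove 8 from A, B, E.
C and F between them cover only {5, 6} — a naked pair. Remove those values from A, B, G.
A must be 2 (only option left).
G has just one choice, so G = 7. Strike 7 from B.
So B = 3.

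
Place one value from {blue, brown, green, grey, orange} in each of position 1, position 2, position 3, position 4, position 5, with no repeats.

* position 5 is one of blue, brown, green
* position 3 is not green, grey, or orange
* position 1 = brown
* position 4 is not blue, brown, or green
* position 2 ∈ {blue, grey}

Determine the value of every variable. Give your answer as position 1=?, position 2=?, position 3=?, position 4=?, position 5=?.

position 1=brown, position 2=grey, position 3=blue, position 4=orange, position 5=green

position 1 has just one choice, so position 1 = brown. So position 3, position 5 can't be brown.
position 3's domain is down to {blue}, so position 3 = blue. Remove blue from position 2, position 5.
That leaves position 5 = green.
That leaves position 2 = grey. Strike grey from position 4.
position 4 must be orange (only option left).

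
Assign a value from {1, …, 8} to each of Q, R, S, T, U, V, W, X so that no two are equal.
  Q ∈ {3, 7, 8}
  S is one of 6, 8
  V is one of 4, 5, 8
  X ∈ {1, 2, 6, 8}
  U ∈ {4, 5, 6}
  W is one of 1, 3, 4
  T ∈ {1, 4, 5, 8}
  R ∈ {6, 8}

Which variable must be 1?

The 8 variables draw from only 8 values {1, 2, 3, 4, 5, 6, 7, 8}, so each is used; only X can be 2, hence X = 2.
The 7 still-open variables together cover exactly {1, 3, 4, 5, 6, 7, 8} — 7 values for 7 variables — and 7 appears only in Q's list, so Q = 7.
The 6 still-open variables together cover exactly {1, 3, 4, 5, 6, 8} — 6 values for 6 variables — and 3 appears only in W's list, so W = 3.
Among the 5 still-open variables, 1 fits only T (and all 5 values in {1, 4, 5, 6, 8} must be used), so T = 1.

T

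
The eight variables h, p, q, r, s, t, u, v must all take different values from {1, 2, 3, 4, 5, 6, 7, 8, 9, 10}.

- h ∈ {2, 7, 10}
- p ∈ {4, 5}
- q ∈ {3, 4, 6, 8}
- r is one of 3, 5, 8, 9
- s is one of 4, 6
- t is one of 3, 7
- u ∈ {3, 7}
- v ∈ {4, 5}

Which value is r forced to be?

The 2 variables p and v are confined to {4, 5}, which locks those values in; drop them from q, r, s.
s's domain is down to {6}, so s = 6. Remove 6 from q.
t and u share exactly the 2 values {3, 7}; by pigeonhole those values go to them, so strike 3, 7 from h, q, r.
q has just one choice, so q = 8. Remove 8 from r.
So r = 9.

9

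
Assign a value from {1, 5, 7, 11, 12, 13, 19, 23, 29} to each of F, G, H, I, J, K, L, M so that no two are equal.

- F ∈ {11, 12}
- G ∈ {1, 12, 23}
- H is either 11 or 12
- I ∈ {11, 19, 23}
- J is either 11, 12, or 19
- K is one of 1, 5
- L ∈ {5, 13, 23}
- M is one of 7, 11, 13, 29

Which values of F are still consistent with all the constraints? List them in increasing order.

The 2 variables F and H are confined to {11, 12}, which locks those values in; drop them from G, I, J, M.
J must be 19 (only option left). Remove 19 from I.
I's domain is down to {23}, so I = 23. Remove 23 from G, L.
G's domain is down to {1}, so G = 1. Strike 1 from K.
K must be 5 (only option left). Remove 5 from L.
L has just one choice, so L = 13. So M can't be 13.
No further eliminations apply; F can still be any of 11, 12.

11, 12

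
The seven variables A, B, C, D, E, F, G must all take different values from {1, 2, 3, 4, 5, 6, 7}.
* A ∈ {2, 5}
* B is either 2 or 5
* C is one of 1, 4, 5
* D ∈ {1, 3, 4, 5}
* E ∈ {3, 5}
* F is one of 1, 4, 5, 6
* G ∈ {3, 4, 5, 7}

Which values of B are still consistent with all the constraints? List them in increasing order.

Among the 7 variables, 6 fits only F (and all 7 values in {1, 2, 3, 4, 5, 6, 7} must be used), so F = 6.
The 6 still-open variables draw from only 6 values {1, 2, 3, 4, 5, 7}, so each is used; only G can be 7, hence G = 7.
A and B between them cover only {2, 5} — a naked pair. Remove those values from C, D, E.
That leaves E = 3. Eliminate 3 elsewhere: D.
No further eliminations apply; B can still be any of 2, 5.

2, 5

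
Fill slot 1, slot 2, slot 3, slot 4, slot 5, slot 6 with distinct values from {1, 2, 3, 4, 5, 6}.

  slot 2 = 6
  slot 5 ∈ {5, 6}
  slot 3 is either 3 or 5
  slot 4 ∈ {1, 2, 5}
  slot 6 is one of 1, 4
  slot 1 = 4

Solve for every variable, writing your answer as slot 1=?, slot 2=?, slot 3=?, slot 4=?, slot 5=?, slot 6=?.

slot 1=4, slot 2=6, slot 3=3, slot 4=2, slot 5=5, slot 6=1

slot 1 must be 4 (only option left). Remove 4 from slot 6.
slot 2's domain is down to {6}, so slot 2 = 6. Strike 6 from slot 5.
slot 5 must be 5 (only option left). So slot 3, slot 4 can't be 5.
slot 6 must be 1 (only option left). Strike 1 from slot 4.
slot 3 must be 3 (only option left).
slot 4 must be 2 (only option left).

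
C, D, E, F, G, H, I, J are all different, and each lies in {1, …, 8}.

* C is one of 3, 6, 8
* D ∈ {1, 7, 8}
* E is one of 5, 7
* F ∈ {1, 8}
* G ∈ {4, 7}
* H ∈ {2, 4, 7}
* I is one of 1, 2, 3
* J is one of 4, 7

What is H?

The 8 variables together cover exactly {1, 2, 3, 4, 5, 6, 7, 8} — 8 values for 8 variables — and 5 appears only in E's list, so E = 5.
Among the 7 still-open variables, 6 fits only C (and all 7 values in {1, 2, 3, 4, 6, 7, 8} must be used), so C = 6.
The 6 still-open variables together cover exactly {1, 2, 3, 4, 7, 8} — 6 values for 6 variables — and 3 appears only in I's list, so I = 3.
The 5 still-open variables draw from only 5 values {1, 2, 4, 7, 8}, so each is used; only H can be 2, hence H = 2.

2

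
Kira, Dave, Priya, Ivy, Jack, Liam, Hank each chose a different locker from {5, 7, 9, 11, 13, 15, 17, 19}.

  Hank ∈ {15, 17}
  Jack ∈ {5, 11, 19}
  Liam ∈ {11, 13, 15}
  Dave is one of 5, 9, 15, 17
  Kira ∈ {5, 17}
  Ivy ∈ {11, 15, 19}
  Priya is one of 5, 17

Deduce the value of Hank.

Among the 7 variables, 9 fits only Dave (and all 7 values in {5, 9, 11, 13, 15, 17, 19} must be used), so Dave = 9.
The 6 still-open variables together cover exactly {5, 11, 13, 15, 17, 19} — 6 values for 6 variables — and 13 appears only in Liam's list, so Liam = 13.
The 2 variables Kira and Priya are confined to {5, 17}, which locks those values in; drop them from Jack, Hank.
So Hank = 15.

15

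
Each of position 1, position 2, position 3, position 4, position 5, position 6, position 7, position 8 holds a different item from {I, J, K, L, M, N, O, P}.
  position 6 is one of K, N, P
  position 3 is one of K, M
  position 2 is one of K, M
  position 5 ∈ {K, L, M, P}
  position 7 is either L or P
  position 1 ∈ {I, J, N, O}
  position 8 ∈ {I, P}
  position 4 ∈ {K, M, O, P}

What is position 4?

O

The 8 variables together cover exactly {I, J, K, L, M, N, O, P} — 8 values for 8 variables — and J appears only in position 1's list, so position 1 = J.
The 7 still-open variables together cover exactly {I, K, L, M, N, O, P} — 7 values for 7 variables — and I appears only in position 8's list, so position 8 = I.
Among the 6 still-open variables, N fits only position 6 (and all 6 values in {K, L, M, N, O, P} must be used), so position 6 = N.
The 5 still-open variables together cover exactly {K, L, M, O, P} — 5 values for 5 variables — and O appears only in position 4's list, so position 4 = O.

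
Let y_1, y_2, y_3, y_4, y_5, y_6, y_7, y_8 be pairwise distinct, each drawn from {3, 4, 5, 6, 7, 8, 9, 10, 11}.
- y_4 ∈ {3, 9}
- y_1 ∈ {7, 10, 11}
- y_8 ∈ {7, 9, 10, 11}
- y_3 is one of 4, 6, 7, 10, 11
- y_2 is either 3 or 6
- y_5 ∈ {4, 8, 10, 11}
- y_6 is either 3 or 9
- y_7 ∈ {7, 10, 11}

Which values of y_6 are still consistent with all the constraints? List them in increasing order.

The 8 variables draw from only 8 values {3, 4, 6, 7, 8, 9, 10, 11}, so each is used; only y_5 can be 8, hence y_5 = 8.
The 7 still-open variables together cover exactly {3, 4, 6, 7, 9, 10, 11} — 7 values for 7 variables — and 4 appears only in y_3's list, so y_3 = 4.
The 6 still-open variables together cover exactly {3, 6, 7, 9, 10, 11} — 6 values for 6 variables — and 6 appears only in y_2's list, so y_2 = 6.
y_4 and y_6 share exactly the 2 values {3, 9}; by pigeonhole those values go to them, so strike 3, 9 from y_8.
No further eliminations apply; y_6 can still be any of 3, 9.

3, 9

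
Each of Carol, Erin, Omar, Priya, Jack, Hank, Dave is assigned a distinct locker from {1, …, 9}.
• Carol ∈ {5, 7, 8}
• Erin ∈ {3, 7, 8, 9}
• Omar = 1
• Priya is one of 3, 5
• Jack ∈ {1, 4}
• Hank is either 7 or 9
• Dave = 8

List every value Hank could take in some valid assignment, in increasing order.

7, 9

Omar has just one choice, so Omar = 1. Eliminate 1 elsewhere: Jack.
Jack has just one choice, so Jack = 4.
That leaves Dave = 8. Remove 8 from Carol, Erin.
No further eliminations apply; Hank can still be any of 7, 9.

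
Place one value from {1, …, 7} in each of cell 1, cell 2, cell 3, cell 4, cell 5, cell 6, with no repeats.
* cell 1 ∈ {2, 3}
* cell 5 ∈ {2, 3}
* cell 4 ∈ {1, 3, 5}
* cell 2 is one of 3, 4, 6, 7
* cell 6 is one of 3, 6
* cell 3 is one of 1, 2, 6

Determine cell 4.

cell 1 and cell 5 share exactly the 2 values {2, 3}; by pigeonhole those values go to them, so strike 2, 3 from cell 2, cell 3, cell 4, cell 6.
cell 6 has just one choice, so cell 6 = 6. So cell 2, cell 3 can't be 6.
cell 3 must be 1 (only option left). Remove 1 from cell 4.
So cell 4 = 5.

5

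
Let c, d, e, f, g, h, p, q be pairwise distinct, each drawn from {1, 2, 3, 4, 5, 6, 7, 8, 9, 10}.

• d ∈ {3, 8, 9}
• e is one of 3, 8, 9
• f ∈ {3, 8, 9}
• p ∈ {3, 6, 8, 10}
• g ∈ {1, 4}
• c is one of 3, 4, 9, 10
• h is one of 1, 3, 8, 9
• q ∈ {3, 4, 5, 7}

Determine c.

The 3 variables d, e, f are confined to {3, 8, 9}, which locks those values in; drop them from c, h, p, q.
That leaves h = 1. Remove 1 from g.
g must be 4 (only option left). Strike 4 from c, q.
So c = 10.

10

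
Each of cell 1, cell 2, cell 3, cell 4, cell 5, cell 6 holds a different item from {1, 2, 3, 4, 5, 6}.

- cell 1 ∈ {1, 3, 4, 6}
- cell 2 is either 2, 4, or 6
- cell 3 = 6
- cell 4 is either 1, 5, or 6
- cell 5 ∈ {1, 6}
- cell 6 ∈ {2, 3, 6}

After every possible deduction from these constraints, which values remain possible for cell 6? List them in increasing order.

cell 3 has just one choice, so cell 3 = 6. Strike 6 from cell 1, cell 2, cell 4, cell 5, cell 6.
cell 5 has just one choice, so cell 5 = 1. Eliminate 1 elsewhere: cell 1, cell 4.
That leaves cell 4 = 5.
No further eliminations apply; cell 6 can still be any of 2, 3.

2, 3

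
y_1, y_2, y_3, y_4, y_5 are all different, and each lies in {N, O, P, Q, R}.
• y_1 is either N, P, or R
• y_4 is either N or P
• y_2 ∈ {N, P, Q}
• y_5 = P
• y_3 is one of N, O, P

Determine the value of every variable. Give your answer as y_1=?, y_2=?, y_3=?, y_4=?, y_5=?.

y_1=R, y_2=Q, y_3=O, y_4=N, y_5=P

y_5's domain is down to {P}, so y_5 = P. Remove P from y_1, y_2, y_3, y_4.
y_4 must be N (only option left). Eliminate N elsewhere: y_1, y_2, y_3.
That leaves y_1 = R.
y_2's domain is down to {Q}, so y_2 = Q.
y_3 must be O (only option left).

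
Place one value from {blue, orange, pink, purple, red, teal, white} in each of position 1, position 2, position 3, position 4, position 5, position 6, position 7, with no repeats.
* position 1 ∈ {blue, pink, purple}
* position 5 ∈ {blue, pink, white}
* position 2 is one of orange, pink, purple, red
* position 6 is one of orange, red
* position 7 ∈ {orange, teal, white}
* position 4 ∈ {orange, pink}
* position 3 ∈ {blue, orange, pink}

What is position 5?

Among the 7 variables, teal fits only position 7 (and all 7 values in {blue, orange, pink, purple, red, teal, white} must be used), so position 7 = teal.
Among the 6 still-open variables, white fits only position 5 (and all 6 values in {blue, orange, pink, purple, red, white} must be used), so position 5 = white.

white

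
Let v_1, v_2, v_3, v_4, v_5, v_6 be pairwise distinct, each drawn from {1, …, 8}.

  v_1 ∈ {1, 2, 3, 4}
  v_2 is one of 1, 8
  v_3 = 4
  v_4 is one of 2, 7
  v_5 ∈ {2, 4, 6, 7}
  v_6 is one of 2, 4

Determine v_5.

6

v_3 must be 4 (only option left). Strike 4 from v_1, v_5, v_6.
v_6 has just one choice, so v_6 = 2. Remove 2 from v_1, v_4, v_5.
v_4 has just one choice, so v_4 = 7. Remove 7 from v_5.
So v_5 = 6.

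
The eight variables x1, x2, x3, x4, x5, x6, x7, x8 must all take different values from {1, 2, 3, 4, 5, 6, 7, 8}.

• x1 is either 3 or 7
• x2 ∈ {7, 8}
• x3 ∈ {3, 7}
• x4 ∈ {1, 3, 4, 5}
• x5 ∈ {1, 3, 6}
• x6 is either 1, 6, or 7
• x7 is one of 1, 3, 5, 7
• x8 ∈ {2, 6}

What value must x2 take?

Among the 8 variables, 2 fits only x8 (and all 8 values in {1, 2, 3, 4, 5, 6, 7, 8} must be used), so x8 = 2.
The 7 still-open variables draw from only 7 values {1, 3, 4, 5, 6, 7, 8}, so each is used; only x4 can be 4, hence x4 = 4.
The 6 still-open variables draw from only 6 values {1, 3, 5, 6, 7, 8}, so each is used; only x7 can be 5, hence x7 = 5.
The 5 still-open variables together cover exactly {1, 3, 6, 7, 8} — 5 values for 5 variables — and 8 appears only in x2's list, so x2 = 8.

8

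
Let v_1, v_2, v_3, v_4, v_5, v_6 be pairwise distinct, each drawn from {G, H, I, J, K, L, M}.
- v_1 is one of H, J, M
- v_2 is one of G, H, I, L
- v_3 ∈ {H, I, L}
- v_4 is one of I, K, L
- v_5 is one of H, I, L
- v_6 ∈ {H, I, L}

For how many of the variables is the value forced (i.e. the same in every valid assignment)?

2

The 3 variables v_3, v_5, v_6 are confined to {H, I, L}, which locks those values in; drop them from v_1, v_2, v_4.
v_2's domain is down to {G}, so v_2 = G.
v_4's domain is down to {K}, so v_4 = K.
Determined: v_2=G, v_4=K. The other variables each still have more than one consistent value. That makes 2.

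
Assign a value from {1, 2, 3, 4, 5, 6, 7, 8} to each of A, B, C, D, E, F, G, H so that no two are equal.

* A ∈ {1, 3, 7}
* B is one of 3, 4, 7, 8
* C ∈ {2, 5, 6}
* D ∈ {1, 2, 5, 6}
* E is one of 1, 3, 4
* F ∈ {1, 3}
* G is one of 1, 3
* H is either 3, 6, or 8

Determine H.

F and G share exactly the 2 values {1, 3}; by pigeonhole those values go to them, so strike 1, 3 from A, B, D, E, H.
A must be 7 (only option left). Strike 7 from B.
E must be 4 (only option left). Remove 4 from B.
B has just one choice, so B = 8. Eliminate 8 elsewhere: H.
So H = 6.

6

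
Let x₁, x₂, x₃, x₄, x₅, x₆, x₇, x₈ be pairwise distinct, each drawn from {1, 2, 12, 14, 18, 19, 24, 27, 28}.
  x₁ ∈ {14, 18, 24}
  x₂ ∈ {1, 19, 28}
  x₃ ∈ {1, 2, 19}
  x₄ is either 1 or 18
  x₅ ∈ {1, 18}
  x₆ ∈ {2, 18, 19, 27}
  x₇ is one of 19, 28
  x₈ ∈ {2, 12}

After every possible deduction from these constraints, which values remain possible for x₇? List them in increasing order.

x₄ and x₅ share exactly the 2 values {1, 18}; by pigeonhole those values go to them, so strike 1, 18 from x₁, x₂, x₃, x₆.
x₂ and x₇ share exactly the 2 values {19, 28}; by pigeonhole those values go to them, so strike 19, 28 from x₃, x₆.
x₃'s domain is down to {2}, so x₃ = 2. Eliminate 2 elsewhere: x₆, x₈.
That leaves x₆ = 27.
That leaves x₈ = 12.
No further eliminations apply; x₇ can still be any of 19, 28.

19, 28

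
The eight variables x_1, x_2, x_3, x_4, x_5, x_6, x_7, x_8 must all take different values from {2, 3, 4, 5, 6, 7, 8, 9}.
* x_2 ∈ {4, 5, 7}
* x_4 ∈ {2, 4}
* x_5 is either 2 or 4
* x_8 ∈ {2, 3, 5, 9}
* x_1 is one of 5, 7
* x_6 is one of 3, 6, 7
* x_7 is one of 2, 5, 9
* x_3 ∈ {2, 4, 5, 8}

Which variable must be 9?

The 8 variables draw from only 8 values {2, 3, 4, 5, 6, 7, 8, 9}, so each is used; only x_6 can be 6, hence x_6 = 6.
The 7 still-open variables together cover exactly {2, 3, 4, 5, 7, 8, 9} — 7 values for 7 variables — and 3 appears only in x_8's list, so x_8 = 3.
The 6 still-open variables draw from only 6 values {2, 4, 5, 7, 8, 9}, so each is used; only x_3 can be 8, hence x_3 = 8.
Among the 5 still-open variables, 9 fits only x_7 (and all 5 values in {2, 4, 5, 7, 9} must be used), so x_7 = 9.

x_7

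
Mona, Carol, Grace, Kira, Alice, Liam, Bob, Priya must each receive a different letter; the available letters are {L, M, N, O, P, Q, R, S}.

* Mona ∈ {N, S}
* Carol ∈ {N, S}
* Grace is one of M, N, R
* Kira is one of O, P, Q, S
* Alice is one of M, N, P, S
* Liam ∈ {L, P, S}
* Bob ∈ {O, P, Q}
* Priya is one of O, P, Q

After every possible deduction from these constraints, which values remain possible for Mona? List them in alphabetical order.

N, S

The 8 variables draw from only 8 values {L, M, N, O, P, Q, R, S}, so each is used; only Liam can be L, hence Liam = L.
Among the 7 still-open variables, R fits only Grace (and all 7 values in {M, N, O, P, Q, R, S} must be used), so Grace = R.
The 6 still-open variables together cover exactly {M, N, O, P, Q, S} — 6 values for 6 variables — and M appears only in Alice's list, so Alice = M.
Mona and Carol share exactly the 2 values {N, S}; by pigeonhole those values go to them, so strike N, S from Kira.
No further eliminations apply; Mona can still be any of N, S.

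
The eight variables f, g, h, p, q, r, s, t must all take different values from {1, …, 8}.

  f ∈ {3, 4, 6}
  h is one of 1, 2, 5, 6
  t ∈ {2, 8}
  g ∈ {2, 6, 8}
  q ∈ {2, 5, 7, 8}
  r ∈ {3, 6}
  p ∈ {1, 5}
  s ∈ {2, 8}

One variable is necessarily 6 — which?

g

The 8 variables together cover exactly {1, 2, 3, 4, 5, 6, 7, 8} — 8 values for 8 variables — and 4 appears only in f's list, so f = 4.
The 7 still-open variables together cover exactly {1, 2, 3, 5, 6, 7, 8} — 7 values for 7 variables — and 3 appears only in r's list, so r = 3.
Among the 6 still-open variables, 7 fits only q (and all 6 values in {1, 2, 5, 6, 7, 8} must be used), so q = 7.
The 2 variables s and t are confined to {2, 8}, which locks those values in; drop them from g, h.
So 6 goes to g.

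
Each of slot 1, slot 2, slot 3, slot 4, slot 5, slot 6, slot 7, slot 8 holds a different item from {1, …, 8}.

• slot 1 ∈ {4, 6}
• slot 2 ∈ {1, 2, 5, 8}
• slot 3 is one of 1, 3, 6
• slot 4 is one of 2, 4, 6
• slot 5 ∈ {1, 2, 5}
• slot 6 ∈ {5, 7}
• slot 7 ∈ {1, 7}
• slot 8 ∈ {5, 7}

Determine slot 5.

2

Among the 8 variables, 3 fits only slot 3 (and all 8 values in {1, 2, 3, 4, 5, 6, 7, 8} must be used), so slot 3 = 3.
Among the 7 still-open variables, 8 fits only slot 2 (and all 7 values in {1, 2, 4, 5, 6, 7, 8} must be used), so slot 2 = 8.
slot 6 and slot 8 share exactly the 2 values {5, 7}; by pigeonhole those values go to them, so strike 5, 7 from slot 5, slot 7.
slot 7 must be 1 (only option left). Eliminate 1 elsewhere: slot 5.
So slot 5 = 2.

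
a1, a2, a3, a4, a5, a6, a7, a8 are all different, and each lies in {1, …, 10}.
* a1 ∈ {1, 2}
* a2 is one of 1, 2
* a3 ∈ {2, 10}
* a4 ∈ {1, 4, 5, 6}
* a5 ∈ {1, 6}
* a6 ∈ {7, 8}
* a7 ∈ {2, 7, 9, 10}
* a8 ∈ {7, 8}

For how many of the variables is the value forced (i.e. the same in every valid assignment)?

a1 and a2 between them cover only {1, 2} — a naked pair. Remove those values from a3, a4, a5, a7.
a3 has just one choice, so a3 = 10. So a7 can't be 10.
a5 has just one choice, so a5 = 6. So a4 can't be 6.
a6 and a8 between them cover only {7, 8} — a naked pair. Remove those values from a7.
a7 must be 9 (only option left).
Determined: a3=10, a5=6, a7=9. The other variables each still have more than one consistent value. That makes 3.

3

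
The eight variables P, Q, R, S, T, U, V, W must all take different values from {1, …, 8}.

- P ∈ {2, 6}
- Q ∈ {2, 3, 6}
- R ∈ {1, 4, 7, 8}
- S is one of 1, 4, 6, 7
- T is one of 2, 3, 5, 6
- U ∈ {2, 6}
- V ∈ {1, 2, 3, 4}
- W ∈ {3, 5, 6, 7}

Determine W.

Among the 8 variables, 8 fits only R (and all 8 values in {1, 2, 3, 4, 5, 6, 7, 8} must be used), so R = 8.
The 2 variables P and U are confined to {2, 6}, which locks those values in; drop them from Q, S, T, V, W.
That leaves Q = 3. Remove 3 from T, V, W.
T's domain is down to {5}, so T = 5. Eliminate 5 elsewhere: W.
So W = 7.

7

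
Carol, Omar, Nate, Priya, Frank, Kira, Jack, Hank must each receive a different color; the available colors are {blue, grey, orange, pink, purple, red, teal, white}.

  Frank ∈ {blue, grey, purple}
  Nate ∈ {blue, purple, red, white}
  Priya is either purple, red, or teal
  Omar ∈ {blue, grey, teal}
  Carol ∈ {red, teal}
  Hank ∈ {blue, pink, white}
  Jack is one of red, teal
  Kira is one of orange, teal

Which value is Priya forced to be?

purple

The 8 variables draw from only 8 values {blue, grey, orange, pink, purple, red, teal, white}, so each is used; only Kira can be orange, hence Kira = orange.
The 7 still-open variables together cover exactly {blue, grey, pink, purple, red, teal, white} — 7 values for 7 variables — and pink appears only in Hank's list, so Hank = pink.
The 6 still-open variables draw from only 6 values {blue, grey, purple, red, teal, white}, so each is used; only Nate can be white, hence Nate = white.
The 2 variables Carol and Jack are confined to {red, teal}, which locks those values in; drop them from Omar, Priya.
So Priya = purple.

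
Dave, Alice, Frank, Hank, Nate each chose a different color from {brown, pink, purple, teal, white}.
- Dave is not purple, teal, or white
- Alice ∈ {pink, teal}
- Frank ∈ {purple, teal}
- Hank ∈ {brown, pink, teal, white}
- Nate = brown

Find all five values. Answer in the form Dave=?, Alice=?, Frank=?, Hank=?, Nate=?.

Nate's domain is down to {brown}, so Nate = brown. Eliminate brown elsewhere: Dave, Hank.
Dave has just one choice, so Dave = pink. Strike pink from Alice, Hank.
Alice has just one choice, so Alice = teal. Remove teal from Frank, Hank.
That leaves Frank = purple.
Hank's domain is down to {white}, so Hank = white.

Dave=pink, Alice=teal, Frank=purple, Hank=white, Nate=brown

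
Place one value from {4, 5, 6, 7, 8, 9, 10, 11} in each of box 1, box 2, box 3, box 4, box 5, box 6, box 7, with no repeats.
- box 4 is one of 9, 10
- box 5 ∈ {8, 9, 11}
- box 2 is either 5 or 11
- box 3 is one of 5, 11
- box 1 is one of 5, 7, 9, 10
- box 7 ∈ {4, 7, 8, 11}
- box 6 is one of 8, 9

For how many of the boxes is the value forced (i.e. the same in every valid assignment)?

3

The 7 variables draw from only 7 values {4, 5, 7, 8, 9, 10, 11}, so each is used; only box 7 can be 4, hence box 7 = 4.
The 6 still-open variables together cover exactly {5, 7, 8, 9, 10, 11} — 6 values for 6 variables — and 7 appears only in box 1's list, so box 1 = 7.
Among the 5 still-open variables, 10 fits only box 4 (and all 5 values in {5, 8, 9, 10, 11} must be used), so box 4 = 10.
box 2 and box 3 share exactly the 2 values {5, 11}; by pigeonhole those values go to them, so strike 5, 11 from box 5.
Determined: box 1=7, box 4=10, box 7=4. The other boxes each still have more than one consistent value. That makes 3.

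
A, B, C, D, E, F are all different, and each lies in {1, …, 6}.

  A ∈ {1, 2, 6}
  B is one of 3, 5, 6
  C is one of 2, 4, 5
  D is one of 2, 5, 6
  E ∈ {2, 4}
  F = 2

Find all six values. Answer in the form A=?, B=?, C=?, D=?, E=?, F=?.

F must be 2 (only option left). Eliminate 2 elsewhere: A, C, D, E.
E must be 4 (only option left). So C can't be 4.
C's domain is down to {5}, so C = 5. Eliminate 5 elsewhere: B, D.
D has just one choice, so D = 6. Remove 6 from A, B.
A has just one choice, so A = 1.
B has just one choice, so B = 3.

A=1, B=3, C=5, D=6, E=4, F=2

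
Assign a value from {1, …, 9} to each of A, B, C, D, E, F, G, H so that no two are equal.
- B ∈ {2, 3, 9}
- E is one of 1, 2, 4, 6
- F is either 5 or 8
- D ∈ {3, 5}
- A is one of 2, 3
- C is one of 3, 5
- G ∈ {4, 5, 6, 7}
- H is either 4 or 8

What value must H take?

4

The 2 variables C and D are confined to {3, 5}, which locks those values in; drop them from A, B, F, G.
A must be 2 (only option left). Eliminate 2 elsewhere: B, E.
B has just one choice, so B = 9.
F must be 8 (only option left). Eliminate 8 elsewhere: H.
So H = 4.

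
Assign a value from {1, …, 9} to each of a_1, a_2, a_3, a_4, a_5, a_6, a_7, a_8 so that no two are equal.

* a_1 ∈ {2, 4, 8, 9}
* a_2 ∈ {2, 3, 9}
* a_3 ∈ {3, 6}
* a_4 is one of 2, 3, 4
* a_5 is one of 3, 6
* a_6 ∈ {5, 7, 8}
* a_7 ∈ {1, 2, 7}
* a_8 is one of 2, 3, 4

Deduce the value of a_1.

8

a_3 and a_5 share exactly the 2 values {3, 6}; by pigeonhole those values go to them, so strike 3, 6 from a_2, a_4, a_8.
a_4 and a_8 share exactly the 2 values {2, 4}; by pigeonhole those values go to them, so strike 2, 4 from a_1, a_2, a_7.
a_2 has just one choice, so a_2 = 9. So a_1 can't be 9.
So a_1 = 8.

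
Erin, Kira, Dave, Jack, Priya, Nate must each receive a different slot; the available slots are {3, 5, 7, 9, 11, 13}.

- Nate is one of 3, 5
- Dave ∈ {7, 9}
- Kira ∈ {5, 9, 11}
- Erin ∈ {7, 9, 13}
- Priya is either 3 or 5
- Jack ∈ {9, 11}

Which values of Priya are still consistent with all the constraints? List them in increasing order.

3, 5

The 6 variables draw from only 6 values {3, 5, 7, 9, 11, 13}, so each is used; only Erin can be 13, hence Erin = 13.
The 5 still-open variables together cover exactly {3, 5, 7, 9, 11} — 5 values for 5 variables — and 7 appears only in Dave's list, so Dave = 7.
Priya and Nate between them cover only {3, 5} — a naked pair. Remove those values from Kira.
No further eliminations apply; Priya can still be any of 3, 5.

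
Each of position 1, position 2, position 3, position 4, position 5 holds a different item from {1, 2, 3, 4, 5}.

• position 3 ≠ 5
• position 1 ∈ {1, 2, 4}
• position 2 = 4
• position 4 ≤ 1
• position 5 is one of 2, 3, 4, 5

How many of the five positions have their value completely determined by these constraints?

5

position 2's domain is down to {4}, so position 2 = 4. Eliminate 4 elsewhere: position 1, position 3, position 5.
position 4 must be 1 (only option left). So position 1, position 3 can't be 1.
position 1 must be 2 (only option left). Strike 2 from position 3, position 5.
position 3's domain is down to {3}, so position 3 = 3. Strike 3 from position 5.
position 5 has just one choice, so position 5 = 5.
Every position is fixed: position 1=2, position 2=4, position 3=3, position 4=1, position 5=5. That makes 5.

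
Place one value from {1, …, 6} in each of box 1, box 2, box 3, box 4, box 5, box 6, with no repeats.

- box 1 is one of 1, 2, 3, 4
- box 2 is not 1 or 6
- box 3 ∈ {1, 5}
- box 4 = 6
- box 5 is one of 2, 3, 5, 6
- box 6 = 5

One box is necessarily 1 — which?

box 3

box 4's domain is down to {6}, so box 4 = 6. Strike 6 from box 5.
That leaves box 6 = 5. Strike 5 from box 2, box 3, box 5.
So 1 goes to box 3.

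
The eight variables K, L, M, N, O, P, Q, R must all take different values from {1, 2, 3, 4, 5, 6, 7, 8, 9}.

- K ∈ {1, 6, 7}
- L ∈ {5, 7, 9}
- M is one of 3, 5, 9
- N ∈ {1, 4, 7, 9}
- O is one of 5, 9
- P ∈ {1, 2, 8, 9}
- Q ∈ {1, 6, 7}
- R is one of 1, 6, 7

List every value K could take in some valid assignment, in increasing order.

The 3 variables K, Q, R are confined to {1, 6, 7}, which locks those values in; drop them from L, N, P.
L and O share exactly the 2 values {5, 9}; by pigeonhole those values go to them, so strike 5, 9 from M, N, P.
M's domain is down to {3}, so M = 3.
That leaves N = 4.
No further eliminations apply; K can still be any of 1, 6, 7.

1, 6, 7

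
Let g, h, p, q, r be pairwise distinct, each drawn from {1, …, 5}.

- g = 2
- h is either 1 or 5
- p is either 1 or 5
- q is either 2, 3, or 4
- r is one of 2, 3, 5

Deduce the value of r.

3

g's domain is down to {2}, so g = 2. So q, r can't be 2.
The 4 still-open variables draw from only 4 values {1, 3, 4, 5}, so each is used; only q can be 4, hence q = 4.
The 3 still-open variables draw from only 3 values {1, 3, 5}, so each is used; only r can be 3, hence r = 3.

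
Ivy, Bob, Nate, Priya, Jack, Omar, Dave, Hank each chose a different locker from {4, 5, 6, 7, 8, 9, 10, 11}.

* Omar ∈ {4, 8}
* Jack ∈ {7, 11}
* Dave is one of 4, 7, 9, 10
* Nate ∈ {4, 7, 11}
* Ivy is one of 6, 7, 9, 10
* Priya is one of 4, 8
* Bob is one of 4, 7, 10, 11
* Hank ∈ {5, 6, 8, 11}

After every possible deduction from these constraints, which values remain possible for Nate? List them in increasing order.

7, 11

The 8 variables draw from only 8 values {4, 5, 6, 7, 8, 9, 10, 11}, so each is used; only Hank can be 5, hence Hank = 5.
Among the 7 still-open variables, 6 fits only Ivy (and all 7 values in {4, 6, 7, 8, 9, 10, 11} must be used), so Ivy = 6.
The 6 still-open variables together cover exactly {4, 7, 8, 9, 10, 11} — 6 values for 6 variables — and 9 appears only in Dave's list, so Dave = 9.
The 5 still-open variables together cover exactly {4, 7, 8, 10, 11} — 5 values for 5 variables — and 10 appears only in Bob's list, so Bob = 10.
Priya and Omar share exactly the 2 values {4, 8}; by pigeonhole those values go to them, so strike 4, 8 from Nate.
No further eliminations apply; Nate can still be any of 7, 11.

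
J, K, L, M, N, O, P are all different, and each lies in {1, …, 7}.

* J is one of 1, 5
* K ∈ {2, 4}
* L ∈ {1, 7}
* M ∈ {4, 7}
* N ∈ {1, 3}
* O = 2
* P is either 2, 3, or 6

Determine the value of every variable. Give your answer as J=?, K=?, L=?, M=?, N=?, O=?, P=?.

J=5, K=4, L=1, M=7, N=3, O=2, P=6

O must be 2 (only option left). So K, P can't be 2.
K has just one choice, so K = 4. So M can't be 4.
M has just one choice, so M = 7. Eliminate 7 elsewhere: L.
L's domain is down to {1}, so L = 1. So J, N can't be 1.
N's domain is down to {3}, so N = 3. So P can't be 3.
P has just one choice, so P = 6.
J has just one choice, so J = 5.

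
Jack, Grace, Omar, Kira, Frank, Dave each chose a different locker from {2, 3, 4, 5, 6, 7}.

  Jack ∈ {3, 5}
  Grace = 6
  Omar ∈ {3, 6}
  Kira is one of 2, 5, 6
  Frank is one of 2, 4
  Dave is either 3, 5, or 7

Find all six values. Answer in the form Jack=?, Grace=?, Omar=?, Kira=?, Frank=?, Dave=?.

Grace's domain is down to {6}, so Grace = 6. So Omar, Kira can't be 6.
Omar has just one choice, so Omar = 3. Eliminate 3 elsewhere: Jack, Dave.
Jack's domain is down to {5}, so Jack = 5. So Kira, Dave can't be 5.
Kira must be 2 (only option left). Remove 2 from Frank.
Frank's domain is down to {4}, so Frank = 4.
That leaves Dave = 7.

Jack=5, Grace=6, Omar=3, Kira=2, Frank=4, Dave=7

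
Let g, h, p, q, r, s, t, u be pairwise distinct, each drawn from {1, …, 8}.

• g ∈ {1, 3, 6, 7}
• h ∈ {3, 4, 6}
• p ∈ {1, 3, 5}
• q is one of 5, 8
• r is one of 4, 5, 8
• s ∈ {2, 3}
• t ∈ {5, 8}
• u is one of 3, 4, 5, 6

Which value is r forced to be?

Among the 8 variables, 2 fits only s (and all 8 values in {1, 2, 3, 4, 5, 6, 7, 8} must be used), so s = 2.
The 7 still-open variables draw from only 7 values {1, 3, 4, 5, 6, 7, 8}, so each is used; only g can be 7, hence g = 7.
The 6 still-open variables together cover exactly {1, 3, 4, 5, 6, 8} — 6 values for 6 variables — and 1 appears only in p's list, so p = 1.
q and t share exactly the 2 values {5, 8}; by pigeonhole those values go to them, so strike 5, 8 from r, u.
So r = 4.

4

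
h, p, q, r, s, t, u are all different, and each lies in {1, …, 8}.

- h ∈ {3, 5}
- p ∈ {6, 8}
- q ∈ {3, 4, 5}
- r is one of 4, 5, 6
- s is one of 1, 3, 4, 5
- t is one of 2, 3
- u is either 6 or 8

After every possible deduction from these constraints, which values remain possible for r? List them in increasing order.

Among the 7 variables, 1 fits only s (and all 7 values in {1, 2, 3, 4, 5, 6, 8} must be used), so s = 1.
Among the 6 still-open variables, 2 fits only t (and all 6 values in {2, 3, 4, 5, 6, 8} must be used), so t = 2.
p and u between them cover only {6, 8} — a naked pair. Remove those values from r.
No further eliminations apply; r can still be any of 4, 5.

4, 5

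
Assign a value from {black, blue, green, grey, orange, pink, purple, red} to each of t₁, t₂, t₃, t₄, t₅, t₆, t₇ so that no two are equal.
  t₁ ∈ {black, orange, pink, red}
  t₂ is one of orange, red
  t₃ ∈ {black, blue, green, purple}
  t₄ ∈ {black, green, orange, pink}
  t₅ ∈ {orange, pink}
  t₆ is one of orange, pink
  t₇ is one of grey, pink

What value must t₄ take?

green

t₅ and t₆ share exactly the 2 values {orange, pink}; by pigeonhole those values go to them, so strike orange, pink from t₁, t₂, t₄, t₇.
t₂ must be red (only option left). So t₁ can't be red.
t₇'s domain is down to {grey}, so t₇ = grey.
t₁ must be black (only option left). So t₃, t₄ can't be black.
So t₄ = green.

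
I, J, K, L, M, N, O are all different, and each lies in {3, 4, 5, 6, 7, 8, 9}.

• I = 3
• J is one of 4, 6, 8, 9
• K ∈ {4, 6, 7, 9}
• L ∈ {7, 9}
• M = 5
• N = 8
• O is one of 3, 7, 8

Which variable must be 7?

O

I has just one choice, so I = 3. Remove 3 from O.
M's domain is down to {5}, so M = 5.
N's domain is down to {8}, so N = 8. So J, O can't be 8.
So 7 goes to O.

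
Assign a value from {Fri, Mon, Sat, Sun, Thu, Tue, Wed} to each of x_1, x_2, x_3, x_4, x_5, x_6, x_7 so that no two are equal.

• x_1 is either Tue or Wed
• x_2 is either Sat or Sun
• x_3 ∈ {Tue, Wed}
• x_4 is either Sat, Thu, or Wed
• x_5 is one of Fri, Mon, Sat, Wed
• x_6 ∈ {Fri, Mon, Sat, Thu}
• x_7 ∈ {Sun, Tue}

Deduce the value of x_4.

Thu

x_1 and x_3 share exactly the 2 values {Tue, Wed}; by pigeonhole those values go to them, so strike Tue, Wed from x_4, x_5, x_7.
x_7 must be Sun (only option left). So x_2 can't be Sun.
x_2's domain is down to {Sat}, so x_2 = Sat. So x_4, x_5, x_6 can't be Sat.
So x_4 = Thu.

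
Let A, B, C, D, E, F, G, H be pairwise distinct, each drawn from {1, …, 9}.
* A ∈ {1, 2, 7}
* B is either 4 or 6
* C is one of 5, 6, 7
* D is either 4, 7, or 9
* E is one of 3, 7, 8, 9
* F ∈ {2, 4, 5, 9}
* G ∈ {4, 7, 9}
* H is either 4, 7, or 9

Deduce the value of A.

The 3 variables D, G, H are confined to {4, 7, 9}, which locks those values in; drop them from A, B, C, E, F.
B has just one choice, so B = 6. Eliminate 6 elsewhere: C.
That leaves C = 5. So F can't be 5.
That leaves F = 2. Remove 2 from A.
So A = 1.

1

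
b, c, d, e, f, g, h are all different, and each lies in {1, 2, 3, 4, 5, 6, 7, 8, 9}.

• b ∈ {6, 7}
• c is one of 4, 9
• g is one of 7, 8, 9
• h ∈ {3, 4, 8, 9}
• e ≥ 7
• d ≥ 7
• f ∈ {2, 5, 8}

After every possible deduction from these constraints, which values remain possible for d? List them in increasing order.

d, e, g share exactly the 3 values {7, 8, 9}; by pigeonhole those values go to them, so strike 7, 8, 9 from b, c, f, h.
That leaves b = 6.
c's domain is down to {4}, so c = 4. So h can't be 4.
h's domain is down to {3}, so h = 3.
No further eliminations apply; d can still be any of 7, 8, 9.

7, 8, 9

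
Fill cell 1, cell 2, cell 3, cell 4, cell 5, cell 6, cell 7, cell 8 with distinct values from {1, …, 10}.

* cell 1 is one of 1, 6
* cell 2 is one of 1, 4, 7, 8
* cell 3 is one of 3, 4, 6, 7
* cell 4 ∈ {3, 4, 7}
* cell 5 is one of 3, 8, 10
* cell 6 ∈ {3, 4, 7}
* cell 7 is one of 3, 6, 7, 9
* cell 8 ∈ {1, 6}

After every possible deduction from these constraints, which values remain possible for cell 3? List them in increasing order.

The 8 variables together cover exactly {1, 3, 4, 6, 7, 8, 9, 10} — 8 values for 8 variables — and 9 appears only in cell 7's list, so cell 7 = 9.
The 7 still-open variables together cover exactly {1, 3, 4, 6, 7, 8, 10} — 7 values for 7 variables — and 10 appears only in cell 5's list, so cell 5 = 10.
Among the 6 still-open variables, 8 fits only cell 2 (and all 6 values in {1, 3, 4, 6, 7, 8} must be used), so cell 2 = 8.
cell 1 and cell 8 share exactly the 2 values {1, 6}; by pigeonhole those values go to them, so strike 1, 6 from cell 3.
No further eliminations apply; cell 3 can still be any of 3, 4, 7.

3, 4, 7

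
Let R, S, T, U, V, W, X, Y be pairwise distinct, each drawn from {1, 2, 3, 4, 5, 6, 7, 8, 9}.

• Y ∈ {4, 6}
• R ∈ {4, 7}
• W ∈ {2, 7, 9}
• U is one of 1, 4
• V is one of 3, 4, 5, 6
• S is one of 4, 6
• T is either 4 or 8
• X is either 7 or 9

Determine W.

S and Y share exactly the 2 values {4, 6}; by pigeonhole those values go to them, so strike 4, 6 from R, T, U, V.
R must be 7 (only option left). Strike 7 from W, X.
That leaves T = 8.
U's domain is down to {1}, so U = 1.
That leaves X = 9. Remove 9 from W.
So W = 2.

2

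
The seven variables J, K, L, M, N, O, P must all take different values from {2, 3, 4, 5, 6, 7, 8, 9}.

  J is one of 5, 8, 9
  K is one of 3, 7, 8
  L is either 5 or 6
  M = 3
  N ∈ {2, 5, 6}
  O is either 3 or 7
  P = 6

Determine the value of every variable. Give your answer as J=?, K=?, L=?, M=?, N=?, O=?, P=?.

J=9, K=8, L=5, M=3, N=2, O=7, P=6

M must be 3 (only option left). Eliminate 3 elsewhere: K, O.
That leaves O = 7. So K can't be 7.
P must be 6 (only option left). Remove 6 from L, N.
K has just one choice, so K = 8. So J can't be 8.
L must be 5 (only option left). Eliminate 5 elsewhere: J, N.
N has just one choice, so N = 2.
That leaves J = 9.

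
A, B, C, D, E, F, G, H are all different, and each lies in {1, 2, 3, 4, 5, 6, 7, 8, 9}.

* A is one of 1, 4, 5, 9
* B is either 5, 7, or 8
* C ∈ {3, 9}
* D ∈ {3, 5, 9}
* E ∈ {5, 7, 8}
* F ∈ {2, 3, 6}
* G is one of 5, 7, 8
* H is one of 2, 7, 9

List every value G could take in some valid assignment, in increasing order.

5, 7, 8

The 3 variables B, E, G are confined to {5, 7, 8}, which locks those values in; drop them from A, D, H.
The 2 variables C and D are confined to {3, 9}, which locks those values in; drop them from A, F, H.
H must be 2 (only option left). Strike 2 from F.
F must be 6 (only option left).
No further eliminations apply; G can still be any of 5, 7, 8.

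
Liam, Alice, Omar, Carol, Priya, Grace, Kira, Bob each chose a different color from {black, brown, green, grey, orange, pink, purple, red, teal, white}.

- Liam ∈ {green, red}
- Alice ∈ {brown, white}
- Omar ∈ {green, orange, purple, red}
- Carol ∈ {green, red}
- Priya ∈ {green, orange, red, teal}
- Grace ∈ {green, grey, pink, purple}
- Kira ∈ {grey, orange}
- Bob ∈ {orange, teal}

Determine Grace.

pink

Liam and Carol share exactly the 2 values {green, red}; by pigeonhole those values go to them, so strike green, red from Omar, Priya, Grace.
Priya and Bob between them cover only {orange, teal} — a naked pair. Remove those values from Omar, Kira.
That leaves Omar = purple. Eliminate purple elsewhere: Grace.
Kira has just one choice, so Kira = grey. Strike grey from Grace.
So Grace = pink.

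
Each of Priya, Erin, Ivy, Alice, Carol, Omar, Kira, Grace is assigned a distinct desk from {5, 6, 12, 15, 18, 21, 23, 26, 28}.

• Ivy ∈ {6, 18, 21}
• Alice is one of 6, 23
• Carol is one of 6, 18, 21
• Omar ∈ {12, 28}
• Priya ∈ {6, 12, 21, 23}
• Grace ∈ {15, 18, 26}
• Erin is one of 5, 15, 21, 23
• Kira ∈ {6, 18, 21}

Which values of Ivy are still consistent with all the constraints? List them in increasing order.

6, 18, 21

The 3 variables Ivy, Carol, Kira are confined to {6, 18, 21}, which locks those values in; drop them from Priya, Erin, Alice, Grace.
That leaves Alice = 23. So Priya, Erin can't be 23.
Priya must be 12 (only option left). Remove 12 from Omar.
Omar has just one choice, so Omar = 28.
No further eliminations apply; Ivy can still be any of 6, 18, 21.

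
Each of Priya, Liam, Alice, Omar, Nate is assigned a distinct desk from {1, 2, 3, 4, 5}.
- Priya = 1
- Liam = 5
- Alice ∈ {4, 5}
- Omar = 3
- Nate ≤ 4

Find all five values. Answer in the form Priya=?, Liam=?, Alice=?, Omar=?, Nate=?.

Priya must be 1 (only option left). Eliminate 1 elsewhere: Nate.
Liam's domain is down to {5}, so Liam = 5. Strike 5 from Alice.
Alice must be 4 (only option left). Eliminate 4 elsewhere: Nate.
Omar must be 3 (only option left). Strike 3 from Nate.
Nate must be 2 (only option left).

Priya=1, Liam=5, Alice=4, Omar=3, Nate=2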